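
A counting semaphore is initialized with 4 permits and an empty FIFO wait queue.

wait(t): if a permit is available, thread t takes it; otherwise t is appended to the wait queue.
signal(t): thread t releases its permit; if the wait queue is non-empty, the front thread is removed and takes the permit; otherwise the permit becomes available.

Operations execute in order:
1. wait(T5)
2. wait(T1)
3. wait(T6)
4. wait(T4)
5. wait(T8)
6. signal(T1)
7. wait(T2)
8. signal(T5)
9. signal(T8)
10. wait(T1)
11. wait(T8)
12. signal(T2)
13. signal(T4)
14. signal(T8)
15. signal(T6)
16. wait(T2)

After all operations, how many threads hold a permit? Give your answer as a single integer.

Step 1: wait(T5) -> count=3 queue=[] holders={T5}
Step 2: wait(T1) -> count=2 queue=[] holders={T1,T5}
Step 3: wait(T6) -> count=1 queue=[] holders={T1,T5,T6}
Step 4: wait(T4) -> count=0 queue=[] holders={T1,T4,T5,T6}
Step 5: wait(T8) -> count=0 queue=[T8] holders={T1,T4,T5,T6}
Step 6: signal(T1) -> count=0 queue=[] holders={T4,T5,T6,T8}
Step 7: wait(T2) -> count=0 queue=[T2] holders={T4,T5,T6,T8}
Step 8: signal(T5) -> count=0 queue=[] holders={T2,T4,T6,T8}
Step 9: signal(T8) -> count=1 queue=[] holders={T2,T4,T6}
Step 10: wait(T1) -> count=0 queue=[] holders={T1,T2,T4,T6}
Step 11: wait(T8) -> count=0 queue=[T8] holders={T1,T2,T4,T6}
Step 12: signal(T2) -> count=0 queue=[] holders={T1,T4,T6,T8}
Step 13: signal(T4) -> count=1 queue=[] holders={T1,T6,T8}
Step 14: signal(T8) -> count=2 queue=[] holders={T1,T6}
Step 15: signal(T6) -> count=3 queue=[] holders={T1}
Step 16: wait(T2) -> count=2 queue=[] holders={T1,T2}
Final holders: {T1,T2} -> 2 thread(s)

Answer: 2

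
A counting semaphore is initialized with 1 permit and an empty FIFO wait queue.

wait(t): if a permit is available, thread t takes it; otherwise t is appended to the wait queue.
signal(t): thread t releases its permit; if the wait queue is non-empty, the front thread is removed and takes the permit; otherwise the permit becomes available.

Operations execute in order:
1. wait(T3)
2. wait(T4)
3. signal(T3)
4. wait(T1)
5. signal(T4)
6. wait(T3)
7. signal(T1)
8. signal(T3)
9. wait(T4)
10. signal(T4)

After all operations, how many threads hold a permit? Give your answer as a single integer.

Step 1: wait(T3) -> count=0 queue=[] holders={T3}
Step 2: wait(T4) -> count=0 queue=[T4] holders={T3}
Step 3: signal(T3) -> count=0 queue=[] holders={T4}
Step 4: wait(T1) -> count=0 queue=[T1] holders={T4}
Step 5: signal(T4) -> count=0 queue=[] holders={T1}
Step 6: wait(T3) -> count=0 queue=[T3] holders={T1}
Step 7: signal(T1) -> count=0 queue=[] holders={T3}
Step 8: signal(T3) -> count=1 queue=[] holders={none}
Step 9: wait(T4) -> count=0 queue=[] holders={T4}
Step 10: signal(T4) -> count=1 queue=[] holders={none}
Final holders: {none} -> 0 thread(s)

Answer: 0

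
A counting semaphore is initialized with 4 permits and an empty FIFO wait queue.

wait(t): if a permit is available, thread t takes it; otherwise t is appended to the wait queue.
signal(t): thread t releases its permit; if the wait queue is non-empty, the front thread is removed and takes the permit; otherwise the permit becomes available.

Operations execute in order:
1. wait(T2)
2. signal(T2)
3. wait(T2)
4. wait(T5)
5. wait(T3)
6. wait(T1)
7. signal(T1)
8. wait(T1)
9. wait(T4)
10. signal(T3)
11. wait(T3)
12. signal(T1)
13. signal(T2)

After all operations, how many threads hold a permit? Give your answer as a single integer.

Step 1: wait(T2) -> count=3 queue=[] holders={T2}
Step 2: signal(T2) -> count=4 queue=[] holders={none}
Step 3: wait(T2) -> count=3 queue=[] holders={T2}
Step 4: wait(T5) -> count=2 queue=[] holders={T2,T5}
Step 5: wait(T3) -> count=1 queue=[] holders={T2,T3,T5}
Step 6: wait(T1) -> count=0 queue=[] holders={T1,T2,T3,T5}
Step 7: signal(T1) -> count=1 queue=[] holders={T2,T3,T5}
Step 8: wait(T1) -> count=0 queue=[] holders={T1,T2,T3,T5}
Step 9: wait(T4) -> count=0 queue=[T4] holders={T1,T2,T3,T5}
Step 10: signal(T3) -> count=0 queue=[] holders={T1,T2,T4,T5}
Step 11: wait(T3) -> count=0 queue=[T3] holders={T1,T2,T4,T5}
Step 12: signal(T1) -> count=0 queue=[] holders={T2,T3,T4,T5}
Step 13: signal(T2) -> count=1 queue=[] holders={T3,T4,T5}
Final holders: {T3,T4,T5} -> 3 thread(s)

Answer: 3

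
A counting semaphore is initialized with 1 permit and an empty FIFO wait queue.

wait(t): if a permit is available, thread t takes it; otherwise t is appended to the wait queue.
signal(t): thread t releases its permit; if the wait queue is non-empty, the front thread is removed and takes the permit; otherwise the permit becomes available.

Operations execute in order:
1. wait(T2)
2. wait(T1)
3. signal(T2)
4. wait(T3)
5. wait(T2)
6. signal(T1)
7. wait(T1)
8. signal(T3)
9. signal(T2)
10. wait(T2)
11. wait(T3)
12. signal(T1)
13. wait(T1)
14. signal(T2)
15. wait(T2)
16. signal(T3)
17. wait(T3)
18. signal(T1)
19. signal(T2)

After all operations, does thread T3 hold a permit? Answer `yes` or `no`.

Step 1: wait(T2) -> count=0 queue=[] holders={T2}
Step 2: wait(T1) -> count=0 queue=[T1] holders={T2}
Step 3: signal(T2) -> count=0 queue=[] holders={T1}
Step 4: wait(T3) -> count=0 queue=[T3] holders={T1}
Step 5: wait(T2) -> count=0 queue=[T3,T2] holders={T1}
Step 6: signal(T1) -> count=0 queue=[T2] holders={T3}
Step 7: wait(T1) -> count=0 queue=[T2,T1] holders={T3}
Step 8: signal(T3) -> count=0 queue=[T1] holders={T2}
Step 9: signal(T2) -> count=0 queue=[] holders={T1}
Step 10: wait(T2) -> count=0 queue=[T2] holders={T1}
Step 11: wait(T3) -> count=0 queue=[T2,T3] holders={T1}
Step 12: signal(T1) -> count=0 queue=[T3] holders={T2}
Step 13: wait(T1) -> count=0 queue=[T3,T1] holders={T2}
Step 14: signal(T2) -> count=0 queue=[T1] holders={T3}
Step 15: wait(T2) -> count=0 queue=[T1,T2] holders={T3}
Step 16: signal(T3) -> count=0 queue=[T2] holders={T1}
Step 17: wait(T3) -> count=0 queue=[T2,T3] holders={T1}
Step 18: signal(T1) -> count=0 queue=[T3] holders={T2}
Step 19: signal(T2) -> count=0 queue=[] holders={T3}
Final holders: {T3} -> T3 in holders

Answer: yes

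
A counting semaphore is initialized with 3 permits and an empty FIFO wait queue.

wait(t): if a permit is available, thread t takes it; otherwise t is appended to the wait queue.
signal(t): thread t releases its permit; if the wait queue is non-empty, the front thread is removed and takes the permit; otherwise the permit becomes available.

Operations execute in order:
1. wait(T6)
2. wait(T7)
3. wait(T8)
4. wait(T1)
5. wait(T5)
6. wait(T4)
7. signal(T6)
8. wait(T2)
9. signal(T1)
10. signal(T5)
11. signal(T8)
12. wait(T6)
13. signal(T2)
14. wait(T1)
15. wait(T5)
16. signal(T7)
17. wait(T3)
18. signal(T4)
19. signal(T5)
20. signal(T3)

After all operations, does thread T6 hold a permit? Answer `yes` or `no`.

Step 1: wait(T6) -> count=2 queue=[] holders={T6}
Step 2: wait(T7) -> count=1 queue=[] holders={T6,T7}
Step 3: wait(T8) -> count=0 queue=[] holders={T6,T7,T8}
Step 4: wait(T1) -> count=0 queue=[T1] holders={T6,T7,T8}
Step 5: wait(T5) -> count=0 queue=[T1,T5] holders={T6,T7,T8}
Step 6: wait(T4) -> count=0 queue=[T1,T5,T4] holders={T6,T7,T8}
Step 7: signal(T6) -> count=0 queue=[T5,T4] holders={T1,T7,T8}
Step 8: wait(T2) -> count=0 queue=[T5,T4,T2] holders={T1,T7,T8}
Step 9: signal(T1) -> count=0 queue=[T4,T2] holders={T5,T7,T8}
Step 10: signal(T5) -> count=0 queue=[T2] holders={T4,T7,T8}
Step 11: signal(T8) -> count=0 queue=[] holders={T2,T4,T7}
Step 12: wait(T6) -> count=0 queue=[T6] holders={T2,T4,T7}
Step 13: signal(T2) -> count=0 queue=[] holders={T4,T6,T7}
Step 14: wait(T1) -> count=0 queue=[T1] holders={T4,T6,T7}
Step 15: wait(T5) -> count=0 queue=[T1,T5] holders={T4,T6,T7}
Step 16: signal(T7) -> count=0 queue=[T5] holders={T1,T4,T6}
Step 17: wait(T3) -> count=0 queue=[T5,T3] holders={T1,T4,T6}
Step 18: signal(T4) -> count=0 queue=[T3] holders={T1,T5,T6}
Step 19: signal(T5) -> count=0 queue=[] holders={T1,T3,T6}
Step 20: signal(T3) -> count=1 queue=[] holders={T1,T6}
Final holders: {T1,T6} -> T6 in holders

Answer: yes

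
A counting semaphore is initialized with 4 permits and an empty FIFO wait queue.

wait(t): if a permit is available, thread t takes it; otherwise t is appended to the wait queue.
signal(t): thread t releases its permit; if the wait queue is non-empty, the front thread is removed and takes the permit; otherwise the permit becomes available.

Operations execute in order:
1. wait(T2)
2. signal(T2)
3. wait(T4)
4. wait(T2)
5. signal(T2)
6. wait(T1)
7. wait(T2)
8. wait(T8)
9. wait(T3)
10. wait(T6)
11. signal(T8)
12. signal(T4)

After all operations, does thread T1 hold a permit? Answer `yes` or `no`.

Answer: yes

Derivation:
Step 1: wait(T2) -> count=3 queue=[] holders={T2}
Step 2: signal(T2) -> count=4 queue=[] holders={none}
Step 3: wait(T4) -> count=3 queue=[] holders={T4}
Step 4: wait(T2) -> count=2 queue=[] holders={T2,T4}
Step 5: signal(T2) -> count=3 queue=[] holders={T4}
Step 6: wait(T1) -> count=2 queue=[] holders={T1,T4}
Step 7: wait(T2) -> count=1 queue=[] holders={T1,T2,T4}
Step 8: wait(T8) -> count=0 queue=[] holders={T1,T2,T4,T8}
Step 9: wait(T3) -> count=0 queue=[T3] holders={T1,T2,T4,T8}
Step 10: wait(T6) -> count=0 queue=[T3,T6] holders={T1,T2,T4,T8}
Step 11: signal(T8) -> count=0 queue=[T6] holders={T1,T2,T3,T4}
Step 12: signal(T4) -> count=0 queue=[] holders={T1,T2,T3,T6}
Final holders: {T1,T2,T3,T6} -> T1 in holders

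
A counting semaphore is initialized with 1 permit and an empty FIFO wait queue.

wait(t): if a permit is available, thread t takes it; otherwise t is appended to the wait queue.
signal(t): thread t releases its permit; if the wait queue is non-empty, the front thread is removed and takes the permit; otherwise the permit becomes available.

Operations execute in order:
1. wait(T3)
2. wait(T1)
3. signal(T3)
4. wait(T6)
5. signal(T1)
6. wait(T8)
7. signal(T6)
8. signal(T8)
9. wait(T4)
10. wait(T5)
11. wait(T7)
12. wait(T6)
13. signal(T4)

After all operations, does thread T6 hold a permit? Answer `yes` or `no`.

Answer: no

Derivation:
Step 1: wait(T3) -> count=0 queue=[] holders={T3}
Step 2: wait(T1) -> count=0 queue=[T1] holders={T3}
Step 3: signal(T3) -> count=0 queue=[] holders={T1}
Step 4: wait(T6) -> count=0 queue=[T6] holders={T1}
Step 5: signal(T1) -> count=0 queue=[] holders={T6}
Step 6: wait(T8) -> count=0 queue=[T8] holders={T6}
Step 7: signal(T6) -> count=0 queue=[] holders={T8}
Step 8: signal(T8) -> count=1 queue=[] holders={none}
Step 9: wait(T4) -> count=0 queue=[] holders={T4}
Step 10: wait(T5) -> count=0 queue=[T5] holders={T4}
Step 11: wait(T7) -> count=0 queue=[T5,T7] holders={T4}
Step 12: wait(T6) -> count=0 queue=[T5,T7,T6] holders={T4}
Step 13: signal(T4) -> count=0 queue=[T7,T6] holders={T5}
Final holders: {T5} -> T6 not in holders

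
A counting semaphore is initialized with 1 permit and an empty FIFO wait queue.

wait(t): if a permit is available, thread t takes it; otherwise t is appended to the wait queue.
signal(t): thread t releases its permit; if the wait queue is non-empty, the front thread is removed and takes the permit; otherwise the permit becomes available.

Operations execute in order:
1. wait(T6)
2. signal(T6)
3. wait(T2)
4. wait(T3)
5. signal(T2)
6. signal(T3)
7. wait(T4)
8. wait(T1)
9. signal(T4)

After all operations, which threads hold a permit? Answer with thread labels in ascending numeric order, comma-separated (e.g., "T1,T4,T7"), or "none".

Answer: T1

Derivation:
Step 1: wait(T6) -> count=0 queue=[] holders={T6}
Step 2: signal(T6) -> count=1 queue=[] holders={none}
Step 3: wait(T2) -> count=0 queue=[] holders={T2}
Step 4: wait(T3) -> count=0 queue=[T3] holders={T2}
Step 5: signal(T2) -> count=0 queue=[] holders={T3}
Step 6: signal(T3) -> count=1 queue=[] holders={none}
Step 7: wait(T4) -> count=0 queue=[] holders={T4}
Step 8: wait(T1) -> count=0 queue=[T1] holders={T4}
Step 9: signal(T4) -> count=0 queue=[] holders={T1}
Final holders: T1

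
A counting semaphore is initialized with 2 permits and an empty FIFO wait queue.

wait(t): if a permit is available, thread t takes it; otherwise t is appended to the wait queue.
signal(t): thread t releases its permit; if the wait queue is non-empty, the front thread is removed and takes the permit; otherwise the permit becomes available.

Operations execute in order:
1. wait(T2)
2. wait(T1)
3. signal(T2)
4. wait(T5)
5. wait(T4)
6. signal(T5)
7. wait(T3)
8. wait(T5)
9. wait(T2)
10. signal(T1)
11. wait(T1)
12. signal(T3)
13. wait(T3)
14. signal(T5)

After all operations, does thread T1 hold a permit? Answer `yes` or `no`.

Answer: no

Derivation:
Step 1: wait(T2) -> count=1 queue=[] holders={T2}
Step 2: wait(T1) -> count=0 queue=[] holders={T1,T2}
Step 3: signal(T2) -> count=1 queue=[] holders={T1}
Step 4: wait(T5) -> count=0 queue=[] holders={T1,T5}
Step 5: wait(T4) -> count=0 queue=[T4] holders={T1,T5}
Step 6: signal(T5) -> count=0 queue=[] holders={T1,T4}
Step 7: wait(T3) -> count=0 queue=[T3] holders={T1,T4}
Step 8: wait(T5) -> count=0 queue=[T3,T5] holders={T1,T4}
Step 9: wait(T2) -> count=0 queue=[T3,T5,T2] holders={T1,T4}
Step 10: signal(T1) -> count=0 queue=[T5,T2] holders={T3,T4}
Step 11: wait(T1) -> count=0 queue=[T5,T2,T1] holders={T3,T4}
Step 12: signal(T3) -> count=0 queue=[T2,T1] holders={T4,T5}
Step 13: wait(T3) -> count=0 queue=[T2,T1,T3] holders={T4,T5}
Step 14: signal(T5) -> count=0 queue=[T1,T3] holders={T2,T4}
Final holders: {T2,T4} -> T1 not in holders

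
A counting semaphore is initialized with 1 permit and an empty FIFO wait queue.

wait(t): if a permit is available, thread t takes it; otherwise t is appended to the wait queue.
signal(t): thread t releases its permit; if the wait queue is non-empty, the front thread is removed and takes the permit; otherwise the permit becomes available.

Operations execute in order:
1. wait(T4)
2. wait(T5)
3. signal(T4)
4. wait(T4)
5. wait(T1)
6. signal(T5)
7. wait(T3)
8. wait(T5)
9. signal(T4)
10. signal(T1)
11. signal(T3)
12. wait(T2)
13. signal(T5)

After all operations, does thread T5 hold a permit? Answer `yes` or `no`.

Step 1: wait(T4) -> count=0 queue=[] holders={T4}
Step 2: wait(T5) -> count=0 queue=[T5] holders={T4}
Step 3: signal(T4) -> count=0 queue=[] holders={T5}
Step 4: wait(T4) -> count=0 queue=[T4] holders={T5}
Step 5: wait(T1) -> count=0 queue=[T4,T1] holders={T5}
Step 6: signal(T5) -> count=0 queue=[T1] holders={T4}
Step 7: wait(T3) -> count=0 queue=[T1,T3] holders={T4}
Step 8: wait(T5) -> count=0 queue=[T1,T3,T5] holders={T4}
Step 9: signal(T4) -> count=0 queue=[T3,T5] holders={T1}
Step 10: signal(T1) -> count=0 queue=[T5] holders={T3}
Step 11: signal(T3) -> count=0 queue=[] holders={T5}
Step 12: wait(T2) -> count=0 queue=[T2] holders={T5}
Step 13: signal(T5) -> count=0 queue=[] holders={T2}
Final holders: {T2} -> T5 not in holders

Answer: no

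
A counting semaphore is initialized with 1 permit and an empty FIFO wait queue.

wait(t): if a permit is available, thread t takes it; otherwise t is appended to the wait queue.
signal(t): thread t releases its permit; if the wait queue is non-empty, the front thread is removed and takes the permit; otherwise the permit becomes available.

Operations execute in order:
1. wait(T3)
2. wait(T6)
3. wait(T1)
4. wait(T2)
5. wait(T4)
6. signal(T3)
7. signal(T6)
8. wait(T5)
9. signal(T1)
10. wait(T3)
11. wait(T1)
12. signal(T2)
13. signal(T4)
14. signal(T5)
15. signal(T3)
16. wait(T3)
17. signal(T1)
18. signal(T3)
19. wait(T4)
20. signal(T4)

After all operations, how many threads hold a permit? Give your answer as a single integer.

Answer: 0

Derivation:
Step 1: wait(T3) -> count=0 queue=[] holders={T3}
Step 2: wait(T6) -> count=0 queue=[T6] holders={T3}
Step 3: wait(T1) -> count=0 queue=[T6,T1] holders={T3}
Step 4: wait(T2) -> count=0 queue=[T6,T1,T2] holders={T3}
Step 5: wait(T4) -> count=0 queue=[T6,T1,T2,T4] holders={T3}
Step 6: signal(T3) -> count=0 queue=[T1,T2,T4] holders={T6}
Step 7: signal(T6) -> count=0 queue=[T2,T4] holders={T1}
Step 8: wait(T5) -> count=0 queue=[T2,T4,T5] holders={T1}
Step 9: signal(T1) -> count=0 queue=[T4,T5] holders={T2}
Step 10: wait(T3) -> count=0 queue=[T4,T5,T3] holders={T2}
Step 11: wait(T1) -> count=0 queue=[T4,T5,T3,T1] holders={T2}
Step 12: signal(T2) -> count=0 queue=[T5,T3,T1] holders={T4}
Step 13: signal(T4) -> count=0 queue=[T3,T1] holders={T5}
Step 14: signal(T5) -> count=0 queue=[T1] holders={T3}
Step 15: signal(T3) -> count=0 queue=[] holders={T1}
Step 16: wait(T3) -> count=0 queue=[T3] holders={T1}
Step 17: signal(T1) -> count=0 queue=[] holders={T3}
Step 18: signal(T3) -> count=1 queue=[] holders={none}
Step 19: wait(T4) -> count=0 queue=[] holders={T4}
Step 20: signal(T4) -> count=1 queue=[] holders={none}
Final holders: {none} -> 0 thread(s)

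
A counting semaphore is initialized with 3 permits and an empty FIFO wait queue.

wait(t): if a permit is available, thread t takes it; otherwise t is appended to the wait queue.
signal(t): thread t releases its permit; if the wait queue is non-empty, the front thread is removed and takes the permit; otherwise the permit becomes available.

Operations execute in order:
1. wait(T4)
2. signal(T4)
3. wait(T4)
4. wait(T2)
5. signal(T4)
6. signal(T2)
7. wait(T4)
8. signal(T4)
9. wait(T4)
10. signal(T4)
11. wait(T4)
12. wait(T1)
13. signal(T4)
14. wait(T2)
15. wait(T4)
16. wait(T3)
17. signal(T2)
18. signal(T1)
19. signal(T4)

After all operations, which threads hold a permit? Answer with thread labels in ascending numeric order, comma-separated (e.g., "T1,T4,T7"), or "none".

Step 1: wait(T4) -> count=2 queue=[] holders={T4}
Step 2: signal(T4) -> count=3 queue=[] holders={none}
Step 3: wait(T4) -> count=2 queue=[] holders={T4}
Step 4: wait(T2) -> count=1 queue=[] holders={T2,T4}
Step 5: signal(T4) -> count=2 queue=[] holders={T2}
Step 6: signal(T2) -> count=3 queue=[] holders={none}
Step 7: wait(T4) -> count=2 queue=[] holders={T4}
Step 8: signal(T4) -> count=3 queue=[] holders={none}
Step 9: wait(T4) -> count=2 queue=[] holders={T4}
Step 10: signal(T4) -> count=3 queue=[] holders={none}
Step 11: wait(T4) -> count=2 queue=[] holders={T4}
Step 12: wait(T1) -> count=1 queue=[] holders={T1,T4}
Step 13: signal(T4) -> count=2 queue=[] holders={T1}
Step 14: wait(T2) -> count=1 queue=[] holders={T1,T2}
Step 15: wait(T4) -> count=0 queue=[] holders={T1,T2,T4}
Step 16: wait(T3) -> count=0 queue=[T3] holders={T1,T2,T4}
Step 17: signal(T2) -> count=0 queue=[] holders={T1,T3,T4}
Step 18: signal(T1) -> count=1 queue=[] holders={T3,T4}
Step 19: signal(T4) -> count=2 queue=[] holders={T3}
Final holders: T3

Answer: T3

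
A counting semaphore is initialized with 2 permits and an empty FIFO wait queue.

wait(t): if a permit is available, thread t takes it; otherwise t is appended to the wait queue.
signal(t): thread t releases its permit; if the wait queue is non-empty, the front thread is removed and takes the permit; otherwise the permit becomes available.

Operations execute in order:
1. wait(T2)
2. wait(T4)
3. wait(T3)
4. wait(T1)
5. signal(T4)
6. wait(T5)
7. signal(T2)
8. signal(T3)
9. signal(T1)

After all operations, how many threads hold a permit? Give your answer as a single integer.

Step 1: wait(T2) -> count=1 queue=[] holders={T2}
Step 2: wait(T4) -> count=0 queue=[] holders={T2,T4}
Step 3: wait(T3) -> count=0 queue=[T3] holders={T2,T4}
Step 4: wait(T1) -> count=0 queue=[T3,T1] holders={T2,T4}
Step 5: signal(T4) -> count=0 queue=[T1] holders={T2,T3}
Step 6: wait(T5) -> count=0 queue=[T1,T5] holders={T2,T3}
Step 7: signal(T2) -> count=0 queue=[T5] holders={T1,T3}
Step 8: signal(T3) -> count=0 queue=[] holders={T1,T5}
Step 9: signal(T1) -> count=1 queue=[] holders={T5}
Final holders: {T5} -> 1 thread(s)

Answer: 1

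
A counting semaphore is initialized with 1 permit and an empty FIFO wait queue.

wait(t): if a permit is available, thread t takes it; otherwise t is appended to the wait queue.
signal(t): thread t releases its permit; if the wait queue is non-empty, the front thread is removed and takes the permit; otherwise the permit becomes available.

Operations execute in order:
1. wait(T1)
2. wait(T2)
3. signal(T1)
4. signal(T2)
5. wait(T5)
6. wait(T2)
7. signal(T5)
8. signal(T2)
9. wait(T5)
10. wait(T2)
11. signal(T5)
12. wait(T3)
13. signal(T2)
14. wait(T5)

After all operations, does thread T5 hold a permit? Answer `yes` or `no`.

Answer: no

Derivation:
Step 1: wait(T1) -> count=0 queue=[] holders={T1}
Step 2: wait(T2) -> count=0 queue=[T2] holders={T1}
Step 3: signal(T1) -> count=0 queue=[] holders={T2}
Step 4: signal(T2) -> count=1 queue=[] holders={none}
Step 5: wait(T5) -> count=0 queue=[] holders={T5}
Step 6: wait(T2) -> count=0 queue=[T2] holders={T5}
Step 7: signal(T5) -> count=0 queue=[] holders={T2}
Step 8: signal(T2) -> count=1 queue=[] holders={none}
Step 9: wait(T5) -> count=0 queue=[] holders={T5}
Step 10: wait(T2) -> count=0 queue=[T2] holders={T5}
Step 11: signal(T5) -> count=0 queue=[] holders={T2}
Step 12: wait(T3) -> count=0 queue=[T3] holders={T2}
Step 13: signal(T2) -> count=0 queue=[] holders={T3}
Step 14: wait(T5) -> count=0 queue=[T5] holders={T3}
Final holders: {T3} -> T5 not in holders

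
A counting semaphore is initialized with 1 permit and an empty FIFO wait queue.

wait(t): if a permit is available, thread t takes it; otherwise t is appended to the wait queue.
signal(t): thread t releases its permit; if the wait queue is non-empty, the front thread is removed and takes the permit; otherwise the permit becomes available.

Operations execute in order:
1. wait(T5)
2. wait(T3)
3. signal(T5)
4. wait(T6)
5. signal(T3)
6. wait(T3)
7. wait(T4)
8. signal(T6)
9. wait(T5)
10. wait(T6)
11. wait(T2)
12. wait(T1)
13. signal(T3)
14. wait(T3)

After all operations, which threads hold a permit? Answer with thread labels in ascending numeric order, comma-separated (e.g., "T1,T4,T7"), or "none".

Answer: T4

Derivation:
Step 1: wait(T5) -> count=0 queue=[] holders={T5}
Step 2: wait(T3) -> count=0 queue=[T3] holders={T5}
Step 3: signal(T5) -> count=0 queue=[] holders={T3}
Step 4: wait(T6) -> count=0 queue=[T6] holders={T3}
Step 5: signal(T3) -> count=0 queue=[] holders={T6}
Step 6: wait(T3) -> count=0 queue=[T3] holders={T6}
Step 7: wait(T4) -> count=0 queue=[T3,T4] holders={T6}
Step 8: signal(T6) -> count=0 queue=[T4] holders={T3}
Step 9: wait(T5) -> count=0 queue=[T4,T5] holders={T3}
Step 10: wait(T6) -> count=0 queue=[T4,T5,T6] holders={T3}
Step 11: wait(T2) -> count=0 queue=[T4,T5,T6,T2] holders={T3}
Step 12: wait(T1) -> count=0 queue=[T4,T5,T6,T2,T1] holders={T3}
Step 13: signal(T3) -> count=0 queue=[T5,T6,T2,T1] holders={T4}
Step 14: wait(T3) -> count=0 queue=[T5,T6,T2,T1,T3] holders={T4}
Final holders: T4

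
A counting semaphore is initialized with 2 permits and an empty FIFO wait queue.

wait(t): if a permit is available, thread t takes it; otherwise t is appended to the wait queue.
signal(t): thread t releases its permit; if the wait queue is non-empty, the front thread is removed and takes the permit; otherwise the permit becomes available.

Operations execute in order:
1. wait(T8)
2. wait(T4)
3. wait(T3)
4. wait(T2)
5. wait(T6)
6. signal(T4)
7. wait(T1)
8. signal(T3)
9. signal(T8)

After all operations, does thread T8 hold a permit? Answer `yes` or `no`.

Step 1: wait(T8) -> count=1 queue=[] holders={T8}
Step 2: wait(T4) -> count=0 queue=[] holders={T4,T8}
Step 3: wait(T3) -> count=0 queue=[T3] holders={T4,T8}
Step 4: wait(T2) -> count=0 queue=[T3,T2] holders={T4,T8}
Step 5: wait(T6) -> count=0 queue=[T3,T2,T6] holders={T4,T8}
Step 6: signal(T4) -> count=0 queue=[T2,T6] holders={T3,T8}
Step 7: wait(T1) -> count=0 queue=[T2,T6,T1] holders={T3,T8}
Step 8: signal(T3) -> count=0 queue=[T6,T1] holders={T2,T8}
Step 9: signal(T8) -> count=0 queue=[T1] holders={T2,T6}
Final holders: {T2,T6} -> T8 not in holders

Answer: no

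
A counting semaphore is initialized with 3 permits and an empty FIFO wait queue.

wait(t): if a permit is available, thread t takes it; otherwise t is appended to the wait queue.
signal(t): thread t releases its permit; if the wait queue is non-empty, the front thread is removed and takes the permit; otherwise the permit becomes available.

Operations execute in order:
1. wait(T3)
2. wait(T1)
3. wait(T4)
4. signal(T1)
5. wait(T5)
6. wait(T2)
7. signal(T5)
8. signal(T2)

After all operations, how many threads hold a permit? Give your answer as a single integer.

Step 1: wait(T3) -> count=2 queue=[] holders={T3}
Step 2: wait(T1) -> count=1 queue=[] holders={T1,T3}
Step 3: wait(T4) -> count=0 queue=[] holders={T1,T3,T4}
Step 4: signal(T1) -> count=1 queue=[] holders={T3,T4}
Step 5: wait(T5) -> count=0 queue=[] holders={T3,T4,T5}
Step 6: wait(T2) -> count=0 queue=[T2] holders={T3,T4,T5}
Step 7: signal(T5) -> count=0 queue=[] holders={T2,T3,T4}
Step 8: signal(T2) -> count=1 queue=[] holders={T3,T4}
Final holders: {T3,T4} -> 2 thread(s)

Answer: 2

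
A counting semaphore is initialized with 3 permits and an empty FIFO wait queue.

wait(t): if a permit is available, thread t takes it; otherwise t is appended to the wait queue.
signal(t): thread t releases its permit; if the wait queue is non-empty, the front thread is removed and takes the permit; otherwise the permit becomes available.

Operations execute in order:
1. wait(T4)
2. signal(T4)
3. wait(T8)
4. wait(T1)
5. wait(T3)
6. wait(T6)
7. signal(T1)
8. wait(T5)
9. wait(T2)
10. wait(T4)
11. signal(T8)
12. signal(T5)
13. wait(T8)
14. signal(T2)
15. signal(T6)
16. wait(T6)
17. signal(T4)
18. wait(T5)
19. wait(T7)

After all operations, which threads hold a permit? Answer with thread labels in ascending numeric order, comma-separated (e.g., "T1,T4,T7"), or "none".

Answer: T3,T6,T8

Derivation:
Step 1: wait(T4) -> count=2 queue=[] holders={T4}
Step 2: signal(T4) -> count=3 queue=[] holders={none}
Step 3: wait(T8) -> count=2 queue=[] holders={T8}
Step 4: wait(T1) -> count=1 queue=[] holders={T1,T8}
Step 5: wait(T3) -> count=0 queue=[] holders={T1,T3,T8}
Step 6: wait(T6) -> count=0 queue=[T6] holders={T1,T3,T8}
Step 7: signal(T1) -> count=0 queue=[] holders={T3,T6,T8}
Step 8: wait(T5) -> count=0 queue=[T5] holders={T3,T6,T8}
Step 9: wait(T2) -> count=0 queue=[T5,T2] holders={T3,T6,T8}
Step 10: wait(T4) -> count=0 queue=[T5,T2,T4] holders={T3,T6,T8}
Step 11: signal(T8) -> count=0 queue=[T2,T4] holders={T3,T5,T6}
Step 12: signal(T5) -> count=0 queue=[T4] holders={T2,T3,T6}
Step 13: wait(T8) -> count=0 queue=[T4,T8] holders={T2,T3,T6}
Step 14: signal(T2) -> count=0 queue=[T8] holders={T3,T4,T6}
Step 15: signal(T6) -> count=0 queue=[] holders={T3,T4,T8}
Step 16: wait(T6) -> count=0 queue=[T6] holders={T3,T4,T8}
Step 17: signal(T4) -> count=0 queue=[] holders={T3,T6,T8}
Step 18: wait(T5) -> count=0 queue=[T5] holders={T3,T6,T8}
Step 19: wait(T7) -> count=0 queue=[T5,T7] holders={T3,T6,T8}
Final holders: T3,T6,T8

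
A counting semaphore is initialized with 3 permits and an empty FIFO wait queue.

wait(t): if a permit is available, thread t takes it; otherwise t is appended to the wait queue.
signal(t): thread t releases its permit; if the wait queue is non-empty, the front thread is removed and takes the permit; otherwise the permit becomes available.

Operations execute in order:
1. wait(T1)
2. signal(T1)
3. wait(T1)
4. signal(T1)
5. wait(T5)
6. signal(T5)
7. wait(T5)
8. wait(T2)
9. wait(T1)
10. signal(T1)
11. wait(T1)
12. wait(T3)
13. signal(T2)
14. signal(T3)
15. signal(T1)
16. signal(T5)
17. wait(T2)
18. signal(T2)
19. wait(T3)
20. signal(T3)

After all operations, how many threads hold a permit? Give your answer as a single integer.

Step 1: wait(T1) -> count=2 queue=[] holders={T1}
Step 2: signal(T1) -> count=3 queue=[] holders={none}
Step 3: wait(T1) -> count=2 queue=[] holders={T1}
Step 4: signal(T1) -> count=3 queue=[] holders={none}
Step 5: wait(T5) -> count=2 queue=[] holders={T5}
Step 6: signal(T5) -> count=3 queue=[] holders={none}
Step 7: wait(T5) -> count=2 queue=[] holders={T5}
Step 8: wait(T2) -> count=1 queue=[] holders={T2,T5}
Step 9: wait(T1) -> count=0 queue=[] holders={T1,T2,T5}
Step 10: signal(T1) -> count=1 queue=[] holders={T2,T5}
Step 11: wait(T1) -> count=0 queue=[] holders={T1,T2,T5}
Step 12: wait(T3) -> count=0 queue=[T3] holders={T1,T2,T5}
Step 13: signal(T2) -> count=0 queue=[] holders={T1,T3,T5}
Step 14: signal(T3) -> count=1 queue=[] holders={T1,T5}
Step 15: signal(T1) -> count=2 queue=[] holders={T5}
Step 16: signal(T5) -> count=3 queue=[] holders={none}
Step 17: wait(T2) -> count=2 queue=[] holders={T2}
Step 18: signal(T2) -> count=3 queue=[] holders={none}
Step 19: wait(T3) -> count=2 queue=[] holders={T3}
Step 20: signal(T3) -> count=3 queue=[] holders={none}
Final holders: {none} -> 0 thread(s)

Answer: 0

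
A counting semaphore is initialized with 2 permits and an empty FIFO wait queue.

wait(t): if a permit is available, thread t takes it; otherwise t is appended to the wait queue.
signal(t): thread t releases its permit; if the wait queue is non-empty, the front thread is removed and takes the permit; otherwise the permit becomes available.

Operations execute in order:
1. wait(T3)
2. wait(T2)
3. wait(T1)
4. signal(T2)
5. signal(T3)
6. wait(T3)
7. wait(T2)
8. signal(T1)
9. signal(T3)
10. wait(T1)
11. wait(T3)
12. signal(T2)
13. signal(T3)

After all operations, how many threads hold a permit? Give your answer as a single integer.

Answer: 1

Derivation:
Step 1: wait(T3) -> count=1 queue=[] holders={T3}
Step 2: wait(T2) -> count=0 queue=[] holders={T2,T3}
Step 3: wait(T1) -> count=0 queue=[T1] holders={T2,T3}
Step 4: signal(T2) -> count=0 queue=[] holders={T1,T3}
Step 5: signal(T3) -> count=1 queue=[] holders={T1}
Step 6: wait(T3) -> count=0 queue=[] holders={T1,T3}
Step 7: wait(T2) -> count=0 queue=[T2] holders={T1,T3}
Step 8: signal(T1) -> count=0 queue=[] holders={T2,T3}
Step 9: signal(T3) -> count=1 queue=[] holders={T2}
Step 10: wait(T1) -> count=0 queue=[] holders={T1,T2}
Step 11: wait(T3) -> count=0 queue=[T3] holders={T1,T2}
Step 12: signal(T2) -> count=0 queue=[] holders={T1,T3}
Step 13: signal(T3) -> count=1 queue=[] holders={T1}
Final holders: {T1} -> 1 thread(s)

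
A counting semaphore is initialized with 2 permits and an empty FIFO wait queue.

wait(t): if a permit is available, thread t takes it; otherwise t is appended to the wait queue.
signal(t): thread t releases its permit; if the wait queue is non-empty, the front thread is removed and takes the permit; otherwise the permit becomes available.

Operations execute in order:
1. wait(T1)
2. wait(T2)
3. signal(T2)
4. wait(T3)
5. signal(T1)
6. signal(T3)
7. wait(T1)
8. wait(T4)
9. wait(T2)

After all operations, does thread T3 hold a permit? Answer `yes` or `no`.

Answer: no

Derivation:
Step 1: wait(T1) -> count=1 queue=[] holders={T1}
Step 2: wait(T2) -> count=0 queue=[] holders={T1,T2}
Step 3: signal(T2) -> count=1 queue=[] holders={T1}
Step 4: wait(T3) -> count=0 queue=[] holders={T1,T3}
Step 5: signal(T1) -> count=1 queue=[] holders={T3}
Step 6: signal(T3) -> count=2 queue=[] holders={none}
Step 7: wait(T1) -> count=1 queue=[] holders={T1}
Step 8: wait(T4) -> count=0 queue=[] holders={T1,T4}
Step 9: wait(T2) -> count=0 queue=[T2] holders={T1,T4}
Final holders: {T1,T4} -> T3 not in holders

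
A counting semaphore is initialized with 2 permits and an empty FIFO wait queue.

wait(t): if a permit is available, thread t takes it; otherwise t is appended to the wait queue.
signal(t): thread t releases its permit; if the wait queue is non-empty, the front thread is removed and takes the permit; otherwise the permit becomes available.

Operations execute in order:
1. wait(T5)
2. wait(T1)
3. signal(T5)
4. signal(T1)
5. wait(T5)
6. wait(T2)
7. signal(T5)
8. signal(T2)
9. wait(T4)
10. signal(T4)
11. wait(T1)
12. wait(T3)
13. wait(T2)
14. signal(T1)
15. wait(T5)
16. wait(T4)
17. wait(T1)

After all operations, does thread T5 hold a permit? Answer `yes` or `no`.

Answer: no

Derivation:
Step 1: wait(T5) -> count=1 queue=[] holders={T5}
Step 2: wait(T1) -> count=0 queue=[] holders={T1,T5}
Step 3: signal(T5) -> count=1 queue=[] holders={T1}
Step 4: signal(T1) -> count=2 queue=[] holders={none}
Step 5: wait(T5) -> count=1 queue=[] holders={T5}
Step 6: wait(T2) -> count=0 queue=[] holders={T2,T5}
Step 7: signal(T5) -> count=1 queue=[] holders={T2}
Step 8: signal(T2) -> count=2 queue=[] holders={none}
Step 9: wait(T4) -> count=1 queue=[] holders={T4}
Step 10: signal(T4) -> count=2 queue=[] holders={none}
Step 11: wait(T1) -> count=1 queue=[] holders={T1}
Step 12: wait(T3) -> count=0 queue=[] holders={T1,T3}
Step 13: wait(T2) -> count=0 queue=[T2] holders={T1,T3}
Step 14: signal(T1) -> count=0 queue=[] holders={T2,T3}
Step 15: wait(T5) -> count=0 queue=[T5] holders={T2,T3}
Step 16: wait(T4) -> count=0 queue=[T5,T4] holders={T2,T3}
Step 17: wait(T1) -> count=0 queue=[T5,T4,T1] holders={T2,T3}
Final holders: {T2,T3} -> T5 not in holders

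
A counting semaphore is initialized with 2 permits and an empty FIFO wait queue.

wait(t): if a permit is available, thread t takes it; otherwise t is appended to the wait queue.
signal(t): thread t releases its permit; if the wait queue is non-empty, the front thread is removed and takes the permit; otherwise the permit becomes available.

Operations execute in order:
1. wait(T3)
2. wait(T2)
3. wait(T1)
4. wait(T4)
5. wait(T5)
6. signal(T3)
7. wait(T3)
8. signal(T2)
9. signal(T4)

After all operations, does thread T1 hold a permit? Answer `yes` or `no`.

Answer: yes

Derivation:
Step 1: wait(T3) -> count=1 queue=[] holders={T3}
Step 2: wait(T2) -> count=0 queue=[] holders={T2,T3}
Step 3: wait(T1) -> count=0 queue=[T1] holders={T2,T3}
Step 4: wait(T4) -> count=0 queue=[T1,T4] holders={T2,T3}
Step 5: wait(T5) -> count=0 queue=[T1,T4,T5] holders={T2,T3}
Step 6: signal(T3) -> count=0 queue=[T4,T5] holders={T1,T2}
Step 7: wait(T3) -> count=0 queue=[T4,T5,T3] holders={T1,T2}
Step 8: signal(T2) -> count=0 queue=[T5,T3] holders={T1,T4}
Step 9: signal(T4) -> count=0 queue=[T3] holders={T1,T5}
Final holders: {T1,T5} -> T1 in holders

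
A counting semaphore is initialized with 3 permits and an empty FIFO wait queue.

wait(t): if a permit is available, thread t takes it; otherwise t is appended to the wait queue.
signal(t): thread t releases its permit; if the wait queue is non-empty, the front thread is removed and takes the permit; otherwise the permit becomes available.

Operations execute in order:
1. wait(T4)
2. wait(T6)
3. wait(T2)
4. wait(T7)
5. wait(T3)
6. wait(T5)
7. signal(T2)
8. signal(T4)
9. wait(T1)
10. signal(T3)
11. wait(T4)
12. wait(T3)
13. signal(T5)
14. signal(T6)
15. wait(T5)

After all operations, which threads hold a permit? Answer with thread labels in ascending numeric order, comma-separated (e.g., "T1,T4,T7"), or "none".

Answer: T1,T4,T7

Derivation:
Step 1: wait(T4) -> count=2 queue=[] holders={T4}
Step 2: wait(T6) -> count=1 queue=[] holders={T4,T6}
Step 3: wait(T2) -> count=0 queue=[] holders={T2,T4,T6}
Step 4: wait(T7) -> count=0 queue=[T7] holders={T2,T4,T6}
Step 5: wait(T3) -> count=0 queue=[T7,T3] holders={T2,T4,T6}
Step 6: wait(T5) -> count=0 queue=[T7,T3,T5] holders={T2,T4,T6}
Step 7: signal(T2) -> count=0 queue=[T3,T5] holders={T4,T6,T7}
Step 8: signal(T4) -> count=0 queue=[T5] holders={T3,T6,T7}
Step 9: wait(T1) -> count=0 queue=[T5,T1] holders={T3,T6,T7}
Step 10: signal(T3) -> count=0 queue=[T1] holders={T5,T6,T7}
Step 11: wait(T4) -> count=0 queue=[T1,T4] holders={T5,T6,T7}
Step 12: wait(T3) -> count=0 queue=[T1,T4,T3] holders={T5,T6,T7}
Step 13: signal(T5) -> count=0 queue=[T4,T3] holders={T1,T6,T7}
Step 14: signal(T6) -> count=0 queue=[T3] holders={T1,T4,T7}
Step 15: wait(T5) -> count=0 queue=[T3,T5] holders={T1,T4,T7}
Final holders: T1,T4,T7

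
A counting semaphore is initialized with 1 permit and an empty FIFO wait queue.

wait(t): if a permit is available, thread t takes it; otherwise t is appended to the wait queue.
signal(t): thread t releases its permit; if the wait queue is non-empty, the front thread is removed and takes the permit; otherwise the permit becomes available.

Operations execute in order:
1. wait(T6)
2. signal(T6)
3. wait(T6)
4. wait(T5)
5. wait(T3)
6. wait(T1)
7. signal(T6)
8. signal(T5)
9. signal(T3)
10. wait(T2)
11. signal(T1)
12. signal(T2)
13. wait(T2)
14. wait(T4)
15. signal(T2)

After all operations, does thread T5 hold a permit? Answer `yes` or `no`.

Step 1: wait(T6) -> count=0 queue=[] holders={T6}
Step 2: signal(T6) -> count=1 queue=[] holders={none}
Step 3: wait(T6) -> count=0 queue=[] holders={T6}
Step 4: wait(T5) -> count=0 queue=[T5] holders={T6}
Step 5: wait(T3) -> count=0 queue=[T5,T3] holders={T6}
Step 6: wait(T1) -> count=0 queue=[T5,T3,T1] holders={T6}
Step 7: signal(T6) -> count=0 queue=[T3,T1] holders={T5}
Step 8: signal(T5) -> count=0 queue=[T1] holders={T3}
Step 9: signal(T3) -> count=0 queue=[] holders={T1}
Step 10: wait(T2) -> count=0 queue=[T2] holders={T1}
Step 11: signal(T1) -> count=0 queue=[] holders={T2}
Step 12: signal(T2) -> count=1 queue=[] holders={none}
Step 13: wait(T2) -> count=0 queue=[] holders={T2}
Step 14: wait(T4) -> count=0 queue=[T4] holders={T2}
Step 15: signal(T2) -> count=0 queue=[] holders={T4}
Final holders: {T4} -> T5 not in holders

Answer: no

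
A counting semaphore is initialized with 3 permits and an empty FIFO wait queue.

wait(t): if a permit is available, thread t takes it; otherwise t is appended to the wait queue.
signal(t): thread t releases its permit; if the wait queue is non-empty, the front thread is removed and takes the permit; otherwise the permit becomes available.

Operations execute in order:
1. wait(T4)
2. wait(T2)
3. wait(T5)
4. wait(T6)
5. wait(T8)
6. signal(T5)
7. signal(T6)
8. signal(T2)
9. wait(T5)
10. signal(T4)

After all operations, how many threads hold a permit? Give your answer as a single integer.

Answer: 2

Derivation:
Step 1: wait(T4) -> count=2 queue=[] holders={T4}
Step 2: wait(T2) -> count=1 queue=[] holders={T2,T4}
Step 3: wait(T5) -> count=0 queue=[] holders={T2,T4,T5}
Step 4: wait(T6) -> count=0 queue=[T6] holders={T2,T4,T5}
Step 5: wait(T8) -> count=0 queue=[T6,T8] holders={T2,T4,T5}
Step 6: signal(T5) -> count=0 queue=[T8] holders={T2,T4,T6}
Step 7: signal(T6) -> count=0 queue=[] holders={T2,T4,T8}
Step 8: signal(T2) -> count=1 queue=[] holders={T4,T8}
Step 9: wait(T5) -> count=0 queue=[] holders={T4,T5,T8}
Step 10: signal(T4) -> count=1 queue=[] holders={T5,T8}
Final holders: {T5,T8} -> 2 thread(s)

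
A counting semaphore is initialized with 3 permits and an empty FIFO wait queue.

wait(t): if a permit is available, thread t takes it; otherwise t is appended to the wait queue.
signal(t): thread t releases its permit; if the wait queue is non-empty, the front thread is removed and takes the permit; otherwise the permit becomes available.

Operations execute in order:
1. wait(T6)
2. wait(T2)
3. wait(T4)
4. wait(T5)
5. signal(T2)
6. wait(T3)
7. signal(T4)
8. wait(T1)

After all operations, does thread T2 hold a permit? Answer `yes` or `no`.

Step 1: wait(T6) -> count=2 queue=[] holders={T6}
Step 2: wait(T2) -> count=1 queue=[] holders={T2,T6}
Step 3: wait(T4) -> count=0 queue=[] holders={T2,T4,T6}
Step 4: wait(T5) -> count=0 queue=[T5] holders={T2,T4,T6}
Step 5: signal(T2) -> count=0 queue=[] holders={T4,T5,T6}
Step 6: wait(T3) -> count=0 queue=[T3] holders={T4,T5,T6}
Step 7: signal(T4) -> count=0 queue=[] holders={T3,T5,T6}
Step 8: wait(T1) -> count=0 queue=[T1] holders={T3,T5,T6}
Final holders: {T3,T5,T6} -> T2 not in holders

Answer: no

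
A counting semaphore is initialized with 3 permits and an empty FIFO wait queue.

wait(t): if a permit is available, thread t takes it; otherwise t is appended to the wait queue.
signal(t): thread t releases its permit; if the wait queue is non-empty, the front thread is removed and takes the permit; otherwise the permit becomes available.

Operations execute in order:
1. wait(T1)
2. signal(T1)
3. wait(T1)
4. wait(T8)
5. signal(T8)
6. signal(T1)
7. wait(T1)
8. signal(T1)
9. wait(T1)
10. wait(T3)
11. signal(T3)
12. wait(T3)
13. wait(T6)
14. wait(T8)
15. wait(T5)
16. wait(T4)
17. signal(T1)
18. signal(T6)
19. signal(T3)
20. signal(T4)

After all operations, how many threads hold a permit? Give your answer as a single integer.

Answer: 2

Derivation:
Step 1: wait(T1) -> count=2 queue=[] holders={T1}
Step 2: signal(T1) -> count=3 queue=[] holders={none}
Step 3: wait(T1) -> count=2 queue=[] holders={T1}
Step 4: wait(T8) -> count=1 queue=[] holders={T1,T8}
Step 5: signal(T8) -> count=2 queue=[] holders={T1}
Step 6: signal(T1) -> count=3 queue=[] holders={none}
Step 7: wait(T1) -> count=2 queue=[] holders={T1}
Step 8: signal(T1) -> count=3 queue=[] holders={none}
Step 9: wait(T1) -> count=2 queue=[] holders={T1}
Step 10: wait(T3) -> count=1 queue=[] holders={T1,T3}
Step 11: signal(T3) -> count=2 queue=[] holders={T1}
Step 12: wait(T3) -> count=1 queue=[] holders={T1,T3}
Step 13: wait(T6) -> count=0 queue=[] holders={T1,T3,T6}
Step 14: wait(T8) -> count=0 queue=[T8] holders={T1,T3,T6}
Step 15: wait(T5) -> count=0 queue=[T8,T5] holders={T1,T3,T6}
Step 16: wait(T4) -> count=0 queue=[T8,T5,T4] holders={T1,T3,T6}
Step 17: signal(T1) -> count=0 queue=[T5,T4] holders={T3,T6,T8}
Step 18: signal(T6) -> count=0 queue=[T4] holders={T3,T5,T8}
Step 19: signal(T3) -> count=0 queue=[] holders={T4,T5,T8}
Step 20: signal(T4) -> count=1 queue=[] holders={T5,T8}
Final holders: {T5,T8} -> 2 thread(s)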